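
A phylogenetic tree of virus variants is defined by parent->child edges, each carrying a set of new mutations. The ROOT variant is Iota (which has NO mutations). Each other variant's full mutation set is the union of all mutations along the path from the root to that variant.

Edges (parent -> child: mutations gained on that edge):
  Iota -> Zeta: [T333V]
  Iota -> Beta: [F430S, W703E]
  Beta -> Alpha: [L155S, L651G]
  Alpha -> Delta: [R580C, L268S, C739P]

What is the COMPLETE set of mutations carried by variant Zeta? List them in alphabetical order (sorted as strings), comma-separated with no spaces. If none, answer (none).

At Iota: gained [] -> total []
At Zeta: gained ['T333V'] -> total ['T333V']

Answer: T333V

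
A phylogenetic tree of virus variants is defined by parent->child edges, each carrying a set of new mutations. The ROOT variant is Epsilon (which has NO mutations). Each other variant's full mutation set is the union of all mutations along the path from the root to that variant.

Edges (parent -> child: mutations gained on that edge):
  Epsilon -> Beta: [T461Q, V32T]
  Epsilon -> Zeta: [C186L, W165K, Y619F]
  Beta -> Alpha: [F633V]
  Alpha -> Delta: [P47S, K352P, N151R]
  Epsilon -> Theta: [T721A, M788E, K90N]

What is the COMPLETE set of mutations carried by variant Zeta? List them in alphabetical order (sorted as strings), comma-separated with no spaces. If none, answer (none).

At Epsilon: gained [] -> total []
At Zeta: gained ['C186L', 'W165K', 'Y619F'] -> total ['C186L', 'W165K', 'Y619F']

Answer: C186L,W165K,Y619F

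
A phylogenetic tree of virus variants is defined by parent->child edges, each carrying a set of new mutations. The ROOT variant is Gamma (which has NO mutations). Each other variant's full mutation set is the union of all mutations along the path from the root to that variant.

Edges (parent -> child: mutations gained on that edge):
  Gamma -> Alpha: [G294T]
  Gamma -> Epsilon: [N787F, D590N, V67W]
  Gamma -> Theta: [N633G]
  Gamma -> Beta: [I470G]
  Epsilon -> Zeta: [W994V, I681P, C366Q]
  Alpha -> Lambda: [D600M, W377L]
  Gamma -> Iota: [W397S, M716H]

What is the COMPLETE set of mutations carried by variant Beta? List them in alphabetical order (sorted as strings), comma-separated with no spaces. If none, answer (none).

Answer: I470G

Derivation:
At Gamma: gained [] -> total []
At Beta: gained ['I470G'] -> total ['I470G']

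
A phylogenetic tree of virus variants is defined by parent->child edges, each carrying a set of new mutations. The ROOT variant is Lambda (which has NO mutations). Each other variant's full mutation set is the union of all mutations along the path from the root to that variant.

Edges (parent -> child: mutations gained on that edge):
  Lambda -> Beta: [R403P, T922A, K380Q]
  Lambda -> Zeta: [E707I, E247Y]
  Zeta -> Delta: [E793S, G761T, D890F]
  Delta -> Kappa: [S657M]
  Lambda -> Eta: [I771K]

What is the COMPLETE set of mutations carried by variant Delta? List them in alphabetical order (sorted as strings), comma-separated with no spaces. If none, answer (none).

At Lambda: gained [] -> total []
At Zeta: gained ['E707I', 'E247Y'] -> total ['E247Y', 'E707I']
At Delta: gained ['E793S', 'G761T', 'D890F'] -> total ['D890F', 'E247Y', 'E707I', 'E793S', 'G761T']

Answer: D890F,E247Y,E707I,E793S,G761T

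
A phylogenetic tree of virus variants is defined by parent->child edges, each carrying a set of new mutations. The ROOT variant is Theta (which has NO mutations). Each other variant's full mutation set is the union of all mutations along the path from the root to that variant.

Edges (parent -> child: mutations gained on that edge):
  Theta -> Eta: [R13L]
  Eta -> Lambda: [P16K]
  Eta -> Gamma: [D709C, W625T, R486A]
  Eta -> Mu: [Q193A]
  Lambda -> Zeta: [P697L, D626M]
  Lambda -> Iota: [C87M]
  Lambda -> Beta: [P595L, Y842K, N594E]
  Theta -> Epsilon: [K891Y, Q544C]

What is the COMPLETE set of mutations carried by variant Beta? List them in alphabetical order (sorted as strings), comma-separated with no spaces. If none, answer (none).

Answer: N594E,P16K,P595L,R13L,Y842K

Derivation:
At Theta: gained [] -> total []
At Eta: gained ['R13L'] -> total ['R13L']
At Lambda: gained ['P16K'] -> total ['P16K', 'R13L']
At Beta: gained ['P595L', 'Y842K', 'N594E'] -> total ['N594E', 'P16K', 'P595L', 'R13L', 'Y842K']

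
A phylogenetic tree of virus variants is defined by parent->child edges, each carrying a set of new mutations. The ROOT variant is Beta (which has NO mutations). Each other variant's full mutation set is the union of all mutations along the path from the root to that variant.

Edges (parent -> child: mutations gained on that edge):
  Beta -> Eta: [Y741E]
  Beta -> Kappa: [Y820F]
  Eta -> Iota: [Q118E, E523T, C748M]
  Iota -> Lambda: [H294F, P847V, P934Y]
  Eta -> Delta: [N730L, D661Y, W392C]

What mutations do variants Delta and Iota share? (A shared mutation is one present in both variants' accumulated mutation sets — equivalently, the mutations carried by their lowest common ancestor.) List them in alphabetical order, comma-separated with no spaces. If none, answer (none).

Answer: Y741E

Derivation:
Accumulating mutations along path to Delta:
  At Beta: gained [] -> total []
  At Eta: gained ['Y741E'] -> total ['Y741E']
  At Delta: gained ['N730L', 'D661Y', 'W392C'] -> total ['D661Y', 'N730L', 'W392C', 'Y741E']
Mutations(Delta) = ['D661Y', 'N730L', 'W392C', 'Y741E']
Accumulating mutations along path to Iota:
  At Beta: gained [] -> total []
  At Eta: gained ['Y741E'] -> total ['Y741E']
  At Iota: gained ['Q118E', 'E523T', 'C748M'] -> total ['C748M', 'E523T', 'Q118E', 'Y741E']
Mutations(Iota) = ['C748M', 'E523T', 'Q118E', 'Y741E']
Intersection: ['D661Y', 'N730L', 'W392C', 'Y741E'] ∩ ['C748M', 'E523T', 'Q118E', 'Y741E'] = ['Y741E']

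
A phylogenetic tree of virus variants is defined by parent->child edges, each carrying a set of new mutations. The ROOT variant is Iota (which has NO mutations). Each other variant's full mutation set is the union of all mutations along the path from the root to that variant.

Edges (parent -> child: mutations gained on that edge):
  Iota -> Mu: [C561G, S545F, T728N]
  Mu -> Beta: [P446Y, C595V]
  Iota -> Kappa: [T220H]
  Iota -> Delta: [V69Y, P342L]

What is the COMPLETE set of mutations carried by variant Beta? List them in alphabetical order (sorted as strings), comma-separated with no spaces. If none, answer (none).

Answer: C561G,C595V,P446Y,S545F,T728N

Derivation:
At Iota: gained [] -> total []
At Mu: gained ['C561G', 'S545F', 'T728N'] -> total ['C561G', 'S545F', 'T728N']
At Beta: gained ['P446Y', 'C595V'] -> total ['C561G', 'C595V', 'P446Y', 'S545F', 'T728N']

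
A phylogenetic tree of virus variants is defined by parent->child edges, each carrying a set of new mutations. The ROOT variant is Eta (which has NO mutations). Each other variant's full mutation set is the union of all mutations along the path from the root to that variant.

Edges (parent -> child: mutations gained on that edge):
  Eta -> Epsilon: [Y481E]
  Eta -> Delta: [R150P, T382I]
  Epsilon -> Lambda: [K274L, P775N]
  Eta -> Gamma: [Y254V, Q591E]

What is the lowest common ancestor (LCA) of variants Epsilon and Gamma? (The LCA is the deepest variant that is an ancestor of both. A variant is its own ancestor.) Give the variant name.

Path from root to Epsilon: Eta -> Epsilon
  ancestors of Epsilon: {Eta, Epsilon}
Path from root to Gamma: Eta -> Gamma
  ancestors of Gamma: {Eta, Gamma}
Common ancestors: {Eta}
Walk up from Gamma: Gamma (not in ancestors of Epsilon), Eta (in ancestors of Epsilon)
Deepest common ancestor (LCA) = Eta

Answer: Eta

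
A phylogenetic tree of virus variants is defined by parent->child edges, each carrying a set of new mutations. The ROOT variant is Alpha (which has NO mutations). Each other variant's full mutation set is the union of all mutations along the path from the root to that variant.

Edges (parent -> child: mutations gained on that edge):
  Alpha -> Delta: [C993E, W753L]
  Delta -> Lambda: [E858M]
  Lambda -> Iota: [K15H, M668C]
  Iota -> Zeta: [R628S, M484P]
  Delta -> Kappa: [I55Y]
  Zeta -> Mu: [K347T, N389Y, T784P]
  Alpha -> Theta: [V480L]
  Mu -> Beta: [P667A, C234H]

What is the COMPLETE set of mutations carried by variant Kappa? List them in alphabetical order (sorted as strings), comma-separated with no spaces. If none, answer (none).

Answer: C993E,I55Y,W753L

Derivation:
At Alpha: gained [] -> total []
At Delta: gained ['C993E', 'W753L'] -> total ['C993E', 'W753L']
At Kappa: gained ['I55Y'] -> total ['C993E', 'I55Y', 'W753L']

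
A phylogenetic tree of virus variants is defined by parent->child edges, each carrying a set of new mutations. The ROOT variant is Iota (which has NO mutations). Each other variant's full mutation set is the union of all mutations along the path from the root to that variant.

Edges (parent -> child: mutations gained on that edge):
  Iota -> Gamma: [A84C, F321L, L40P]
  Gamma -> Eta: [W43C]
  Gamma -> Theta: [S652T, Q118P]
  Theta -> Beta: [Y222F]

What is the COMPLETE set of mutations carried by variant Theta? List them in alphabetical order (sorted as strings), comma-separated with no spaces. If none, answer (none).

At Iota: gained [] -> total []
At Gamma: gained ['A84C', 'F321L', 'L40P'] -> total ['A84C', 'F321L', 'L40P']
At Theta: gained ['S652T', 'Q118P'] -> total ['A84C', 'F321L', 'L40P', 'Q118P', 'S652T']

Answer: A84C,F321L,L40P,Q118P,S652T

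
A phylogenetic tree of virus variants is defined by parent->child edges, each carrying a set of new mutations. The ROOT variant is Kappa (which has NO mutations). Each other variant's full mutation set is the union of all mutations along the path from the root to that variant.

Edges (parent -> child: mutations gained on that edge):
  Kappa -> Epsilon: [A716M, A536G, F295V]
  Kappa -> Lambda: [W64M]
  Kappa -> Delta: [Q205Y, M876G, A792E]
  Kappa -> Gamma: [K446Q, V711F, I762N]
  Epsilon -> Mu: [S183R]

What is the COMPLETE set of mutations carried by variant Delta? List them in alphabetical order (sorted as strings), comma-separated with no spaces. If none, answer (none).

Answer: A792E,M876G,Q205Y

Derivation:
At Kappa: gained [] -> total []
At Delta: gained ['Q205Y', 'M876G', 'A792E'] -> total ['A792E', 'M876G', 'Q205Y']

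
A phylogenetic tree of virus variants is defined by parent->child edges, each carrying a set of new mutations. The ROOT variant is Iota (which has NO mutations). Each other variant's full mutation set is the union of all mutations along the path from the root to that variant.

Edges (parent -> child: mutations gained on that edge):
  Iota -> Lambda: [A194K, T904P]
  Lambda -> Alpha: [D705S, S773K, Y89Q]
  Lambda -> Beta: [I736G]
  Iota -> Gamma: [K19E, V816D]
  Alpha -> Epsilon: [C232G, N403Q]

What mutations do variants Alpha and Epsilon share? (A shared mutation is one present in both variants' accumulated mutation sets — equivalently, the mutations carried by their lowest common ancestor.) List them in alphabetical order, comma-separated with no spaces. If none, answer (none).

Accumulating mutations along path to Alpha:
  At Iota: gained [] -> total []
  At Lambda: gained ['A194K', 'T904P'] -> total ['A194K', 'T904P']
  At Alpha: gained ['D705S', 'S773K', 'Y89Q'] -> total ['A194K', 'D705S', 'S773K', 'T904P', 'Y89Q']
Mutations(Alpha) = ['A194K', 'D705S', 'S773K', 'T904P', 'Y89Q']
Accumulating mutations along path to Epsilon:
  At Iota: gained [] -> total []
  At Lambda: gained ['A194K', 'T904P'] -> total ['A194K', 'T904P']
  At Alpha: gained ['D705S', 'S773K', 'Y89Q'] -> total ['A194K', 'D705S', 'S773K', 'T904P', 'Y89Q']
  At Epsilon: gained ['C232G', 'N403Q'] -> total ['A194K', 'C232G', 'D705S', 'N403Q', 'S773K', 'T904P', 'Y89Q']
Mutations(Epsilon) = ['A194K', 'C232G', 'D705S', 'N403Q', 'S773K', 'T904P', 'Y89Q']
Intersection: ['A194K', 'D705S', 'S773K', 'T904P', 'Y89Q'] ∩ ['A194K', 'C232G', 'D705S', 'N403Q', 'S773K', 'T904P', 'Y89Q'] = ['A194K', 'D705S', 'S773K', 'T904P', 'Y89Q']

Answer: A194K,D705S,S773K,T904P,Y89Q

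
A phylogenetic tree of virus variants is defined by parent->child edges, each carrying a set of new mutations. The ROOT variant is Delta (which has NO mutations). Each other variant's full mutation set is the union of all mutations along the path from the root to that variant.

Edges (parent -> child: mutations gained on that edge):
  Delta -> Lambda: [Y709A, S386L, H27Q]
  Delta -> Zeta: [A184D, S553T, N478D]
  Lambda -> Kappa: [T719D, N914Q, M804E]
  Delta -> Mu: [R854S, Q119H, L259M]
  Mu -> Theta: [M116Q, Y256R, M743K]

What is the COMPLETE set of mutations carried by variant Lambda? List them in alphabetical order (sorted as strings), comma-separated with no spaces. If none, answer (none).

At Delta: gained [] -> total []
At Lambda: gained ['Y709A', 'S386L', 'H27Q'] -> total ['H27Q', 'S386L', 'Y709A']

Answer: H27Q,S386L,Y709A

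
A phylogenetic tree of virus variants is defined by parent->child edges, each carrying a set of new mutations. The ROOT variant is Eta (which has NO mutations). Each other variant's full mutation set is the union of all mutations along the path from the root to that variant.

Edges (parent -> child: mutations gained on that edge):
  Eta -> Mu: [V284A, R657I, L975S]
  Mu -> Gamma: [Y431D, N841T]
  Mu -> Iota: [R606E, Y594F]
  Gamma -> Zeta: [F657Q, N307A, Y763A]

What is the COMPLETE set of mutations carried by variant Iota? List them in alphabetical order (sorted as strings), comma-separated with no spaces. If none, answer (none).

Answer: L975S,R606E,R657I,V284A,Y594F

Derivation:
At Eta: gained [] -> total []
At Mu: gained ['V284A', 'R657I', 'L975S'] -> total ['L975S', 'R657I', 'V284A']
At Iota: gained ['R606E', 'Y594F'] -> total ['L975S', 'R606E', 'R657I', 'V284A', 'Y594F']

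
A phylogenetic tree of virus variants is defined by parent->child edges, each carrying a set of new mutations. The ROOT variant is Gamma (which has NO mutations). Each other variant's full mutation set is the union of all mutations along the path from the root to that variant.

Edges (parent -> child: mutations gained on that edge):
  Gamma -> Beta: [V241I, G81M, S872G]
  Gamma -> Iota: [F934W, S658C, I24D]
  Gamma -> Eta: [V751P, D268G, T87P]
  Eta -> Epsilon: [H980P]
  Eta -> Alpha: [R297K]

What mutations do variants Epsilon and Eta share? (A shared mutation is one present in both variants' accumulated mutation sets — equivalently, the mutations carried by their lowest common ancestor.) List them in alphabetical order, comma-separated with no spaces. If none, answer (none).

Answer: D268G,T87P,V751P

Derivation:
Accumulating mutations along path to Epsilon:
  At Gamma: gained [] -> total []
  At Eta: gained ['V751P', 'D268G', 'T87P'] -> total ['D268G', 'T87P', 'V751P']
  At Epsilon: gained ['H980P'] -> total ['D268G', 'H980P', 'T87P', 'V751P']
Mutations(Epsilon) = ['D268G', 'H980P', 'T87P', 'V751P']
Accumulating mutations along path to Eta:
  At Gamma: gained [] -> total []
  At Eta: gained ['V751P', 'D268G', 'T87P'] -> total ['D268G', 'T87P', 'V751P']
Mutations(Eta) = ['D268G', 'T87P', 'V751P']
Intersection: ['D268G', 'H980P', 'T87P', 'V751P'] ∩ ['D268G', 'T87P', 'V751P'] = ['D268G', 'T87P', 'V751P']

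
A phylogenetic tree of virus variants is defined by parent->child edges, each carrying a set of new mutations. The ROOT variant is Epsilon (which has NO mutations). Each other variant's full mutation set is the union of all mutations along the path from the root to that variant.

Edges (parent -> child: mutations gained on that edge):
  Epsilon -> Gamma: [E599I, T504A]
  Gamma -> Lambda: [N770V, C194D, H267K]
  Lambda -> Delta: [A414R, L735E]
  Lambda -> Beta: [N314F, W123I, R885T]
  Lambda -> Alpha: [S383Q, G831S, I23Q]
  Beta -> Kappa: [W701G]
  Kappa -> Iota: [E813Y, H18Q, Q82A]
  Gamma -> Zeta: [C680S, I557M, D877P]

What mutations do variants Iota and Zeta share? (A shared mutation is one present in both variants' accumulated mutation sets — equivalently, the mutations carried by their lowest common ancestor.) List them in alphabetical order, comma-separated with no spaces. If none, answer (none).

Answer: E599I,T504A

Derivation:
Accumulating mutations along path to Iota:
  At Epsilon: gained [] -> total []
  At Gamma: gained ['E599I', 'T504A'] -> total ['E599I', 'T504A']
  At Lambda: gained ['N770V', 'C194D', 'H267K'] -> total ['C194D', 'E599I', 'H267K', 'N770V', 'T504A']
  At Beta: gained ['N314F', 'W123I', 'R885T'] -> total ['C194D', 'E599I', 'H267K', 'N314F', 'N770V', 'R885T', 'T504A', 'W123I']
  At Kappa: gained ['W701G'] -> total ['C194D', 'E599I', 'H267K', 'N314F', 'N770V', 'R885T', 'T504A', 'W123I', 'W701G']
  At Iota: gained ['E813Y', 'H18Q', 'Q82A'] -> total ['C194D', 'E599I', 'E813Y', 'H18Q', 'H267K', 'N314F', 'N770V', 'Q82A', 'R885T', 'T504A', 'W123I', 'W701G']
Mutations(Iota) = ['C194D', 'E599I', 'E813Y', 'H18Q', 'H267K', 'N314F', 'N770V', 'Q82A', 'R885T', 'T504A', 'W123I', 'W701G']
Accumulating mutations along path to Zeta:
  At Epsilon: gained [] -> total []
  At Gamma: gained ['E599I', 'T504A'] -> total ['E599I', 'T504A']
  At Zeta: gained ['C680S', 'I557M', 'D877P'] -> total ['C680S', 'D877P', 'E599I', 'I557M', 'T504A']
Mutations(Zeta) = ['C680S', 'D877P', 'E599I', 'I557M', 'T504A']
Intersection: ['C194D', 'E599I', 'E813Y', 'H18Q', 'H267K', 'N314F', 'N770V', 'Q82A', 'R885T', 'T504A', 'W123I', 'W701G'] ∩ ['C680S', 'D877P', 'E599I', 'I557M', 'T504A'] = ['E599I', 'T504A']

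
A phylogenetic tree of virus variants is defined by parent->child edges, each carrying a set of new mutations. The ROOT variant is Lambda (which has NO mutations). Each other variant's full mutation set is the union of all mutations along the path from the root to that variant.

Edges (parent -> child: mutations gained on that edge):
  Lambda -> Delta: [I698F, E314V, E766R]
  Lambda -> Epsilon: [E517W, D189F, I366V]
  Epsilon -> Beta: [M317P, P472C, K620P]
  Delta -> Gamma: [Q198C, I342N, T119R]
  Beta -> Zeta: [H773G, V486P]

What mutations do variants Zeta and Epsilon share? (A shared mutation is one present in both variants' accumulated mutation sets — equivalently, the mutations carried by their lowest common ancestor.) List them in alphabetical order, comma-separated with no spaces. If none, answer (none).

Answer: D189F,E517W,I366V

Derivation:
Accumulating mutations along path to Zeta:
  At Lambda: gained [] -> total []
  At Epsilon: gained ['E517W', 'D189F', 'I366V'] -> total ['D189F', 'E517W', 'I366V']
  At Beta: gained ['M317P', 'P472C', 'K620P'] -> total ['D189F', 'E517W', 'I366V', 'K620P', 'M317P', 'P472C']
  At Zeta: gained ['H773G', 'V486P'] -> total ['D189F', 'E517W', 'H773G', 'I366V', 'K620P', 'M317P', 'P472C', 'V486P']
Mutations(Zeta) = ['D189F', 'E517W', 'H773G', 'I366V', 'K620P', 'M317P', 'P472C', 'V486P']
Accumulating mutations along path to Epsilon:
  At Lambda: gained [] -> total []
  At Epsilon: gained ['E517W', 'D189F', 'I366V'] -> total ['D189F', 'E517W', 'I366V']
Mutations(Epsilon) = ['D189F', 'E517W', 'I366V']
Intersection: ['D189F', 'E517W', 'H773G', 'I366V', 'K620P', 'M317P', 'P472C', 'V486P'] ∩ ['D189F', 'E517W', 'I366V'] = ['D189F', 'E517W', 'I366V']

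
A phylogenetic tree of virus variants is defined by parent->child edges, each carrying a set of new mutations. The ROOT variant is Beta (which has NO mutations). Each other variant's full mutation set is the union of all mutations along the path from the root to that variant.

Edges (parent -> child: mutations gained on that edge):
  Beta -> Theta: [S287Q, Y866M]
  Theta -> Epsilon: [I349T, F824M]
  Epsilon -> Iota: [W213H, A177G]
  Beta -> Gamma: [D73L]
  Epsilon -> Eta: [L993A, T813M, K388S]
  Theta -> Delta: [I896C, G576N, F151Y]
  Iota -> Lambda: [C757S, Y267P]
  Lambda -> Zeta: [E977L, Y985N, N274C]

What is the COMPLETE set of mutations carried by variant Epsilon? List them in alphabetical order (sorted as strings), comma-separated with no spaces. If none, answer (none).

Answer: F824M,I349T,S287Q,Y866M

Derivation:
At Beta: gained [] -> total []
At Theta: gained ['S287Q', 'Y866M'] -> total ['S287Q', 'Y866M']
At Epsilon: gained ['I349T', 'F824M'] -> total ['F824M', 'I349T', 'S287Q', 'Y866M']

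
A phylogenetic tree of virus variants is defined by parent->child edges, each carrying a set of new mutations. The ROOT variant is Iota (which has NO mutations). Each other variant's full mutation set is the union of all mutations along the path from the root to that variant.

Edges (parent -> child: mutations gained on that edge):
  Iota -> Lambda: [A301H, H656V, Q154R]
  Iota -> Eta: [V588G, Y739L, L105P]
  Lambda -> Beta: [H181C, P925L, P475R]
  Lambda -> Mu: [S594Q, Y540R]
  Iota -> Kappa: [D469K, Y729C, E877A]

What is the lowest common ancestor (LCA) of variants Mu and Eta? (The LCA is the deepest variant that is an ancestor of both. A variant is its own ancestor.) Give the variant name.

Path from root to Mu: Iota -> Lambda -> Mu
  ancestors of Mu: {Iota, Lambda, Mu}
Path from root to Eta: Iota -> Eta
  ancestors of Eta: {Iota, Eta}
Common ancestors: {Iota}
Walk up from Eta: Eta (not in ancestors of Mu), Iota (in ancestors of Mu)
Deepest common ancestor (LCA) = Iota

Answer: Iota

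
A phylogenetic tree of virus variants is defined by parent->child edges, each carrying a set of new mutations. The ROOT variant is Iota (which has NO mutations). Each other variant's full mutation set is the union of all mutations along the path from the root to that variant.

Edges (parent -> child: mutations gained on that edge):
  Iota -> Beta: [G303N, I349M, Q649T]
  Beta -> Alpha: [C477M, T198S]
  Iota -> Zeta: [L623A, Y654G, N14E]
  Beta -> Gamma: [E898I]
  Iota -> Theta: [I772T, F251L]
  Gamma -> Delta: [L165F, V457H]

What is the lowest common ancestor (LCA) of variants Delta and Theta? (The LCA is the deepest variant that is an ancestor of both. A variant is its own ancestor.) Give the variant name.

Path from root to Delta: Iota -> Beta -> Gamma -> Delta
  ancestors of Delta: {Iota, Beta, Gamma, Delta}
Path from root to Theta: Iota -> Theta
  ancestors of Theta: {Iota, Theta}
Common ancestors: {Iota}
Walk up from Theta: Theta (not in ancestors of Delta), Iota (in ancestors of Delta)
Deepest common ancestor (LCA) = Iota

Answer: Iota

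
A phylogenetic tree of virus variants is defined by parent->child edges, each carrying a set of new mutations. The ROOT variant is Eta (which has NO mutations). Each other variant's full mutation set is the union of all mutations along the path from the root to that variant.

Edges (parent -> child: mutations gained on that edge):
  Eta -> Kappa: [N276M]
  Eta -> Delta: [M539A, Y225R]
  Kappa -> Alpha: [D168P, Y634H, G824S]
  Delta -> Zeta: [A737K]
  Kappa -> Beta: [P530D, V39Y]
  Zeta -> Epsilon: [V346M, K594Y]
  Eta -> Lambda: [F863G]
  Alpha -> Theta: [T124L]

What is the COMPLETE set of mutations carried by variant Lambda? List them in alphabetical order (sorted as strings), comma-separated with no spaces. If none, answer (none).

Answer: F863G

Derivation:
At Eta: gained [] -> total []
At Lambda: gained ['F863G'] -> total ['F863G']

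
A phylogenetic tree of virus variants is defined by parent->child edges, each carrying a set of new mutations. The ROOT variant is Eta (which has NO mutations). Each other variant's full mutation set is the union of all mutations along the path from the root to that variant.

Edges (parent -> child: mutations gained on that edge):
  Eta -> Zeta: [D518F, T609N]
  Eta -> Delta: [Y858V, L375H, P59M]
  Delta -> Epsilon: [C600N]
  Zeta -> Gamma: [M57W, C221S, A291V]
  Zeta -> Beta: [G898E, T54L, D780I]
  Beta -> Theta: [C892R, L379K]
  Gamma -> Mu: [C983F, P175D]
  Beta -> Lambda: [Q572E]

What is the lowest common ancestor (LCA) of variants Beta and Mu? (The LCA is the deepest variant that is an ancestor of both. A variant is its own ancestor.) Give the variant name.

Answer: Zeta

Derivation:
Path from root to Beta: Eta -> Zeta -> Beta
  ancestors of Beta: {Eta, Zeta, Beta}
Path from root to Mu: Eta -> Zeta -> Gamma -> Mu
  ancestors of Mu: {Eta, Zeta, Gamma, Mu}
Common ancestors: {Eta, Zeta}
Walk up from Mu: Mu (not in ancestors of Beta), Gamma (not in ancestors of Beta), Zeta (in ancestors of Beta), Eta (in ancestors of Beta)
Deepest common ancestor (LCA) = Zeta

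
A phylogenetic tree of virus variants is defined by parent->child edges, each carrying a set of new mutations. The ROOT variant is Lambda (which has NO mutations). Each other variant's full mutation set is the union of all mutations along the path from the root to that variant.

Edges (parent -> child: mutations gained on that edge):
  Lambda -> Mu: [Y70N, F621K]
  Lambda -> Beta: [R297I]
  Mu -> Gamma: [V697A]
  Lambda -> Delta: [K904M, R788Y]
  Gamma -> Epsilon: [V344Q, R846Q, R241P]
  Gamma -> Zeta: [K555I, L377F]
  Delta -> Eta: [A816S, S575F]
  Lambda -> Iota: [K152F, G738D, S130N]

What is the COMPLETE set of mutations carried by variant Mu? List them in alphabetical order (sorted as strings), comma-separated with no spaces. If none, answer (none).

Answer: F621K,Y70N

Derivation:
At Lambda: gained [] -> total []
At Mu: gained ['Y70N', 'F621K'] -> total ['F621K', 'Y70N']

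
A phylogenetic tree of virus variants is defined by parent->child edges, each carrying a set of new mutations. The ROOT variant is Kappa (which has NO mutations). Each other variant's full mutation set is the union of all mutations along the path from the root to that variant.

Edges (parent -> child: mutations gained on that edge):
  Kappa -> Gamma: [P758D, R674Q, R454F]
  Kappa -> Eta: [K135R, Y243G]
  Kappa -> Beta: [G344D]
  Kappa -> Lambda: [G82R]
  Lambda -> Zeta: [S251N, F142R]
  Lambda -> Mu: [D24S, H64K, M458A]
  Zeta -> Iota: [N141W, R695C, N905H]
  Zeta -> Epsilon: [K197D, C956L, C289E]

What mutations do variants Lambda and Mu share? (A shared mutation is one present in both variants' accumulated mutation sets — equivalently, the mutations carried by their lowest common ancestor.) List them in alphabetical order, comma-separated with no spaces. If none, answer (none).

Accumulating mutations along path to Lambda:
  At Kappa: gained [] -> total []
  At Lambda: gained ['G82R'] -> total ['G82R']
Mutations(Lambda) = ['G82R']
Accumulating mutations along path to Mu:
  At Kappa: gained [] -> total []
  At Lambda: gained ['G82R'] -> total ['G82R']
  At Mu: gained ['D24S', 'H64K', 'M458A'] -> total ['D24S', 'G82R', 'H64K', 'M458A']
Mutations(Mu) = ['D24S', 'G82R', 'H64K', 'M458A']
Intersection: ['G82R'] ∩ ['D24S', 'G82R', 'H64K', 'M458A'] = ['G82R']

Answer: G82R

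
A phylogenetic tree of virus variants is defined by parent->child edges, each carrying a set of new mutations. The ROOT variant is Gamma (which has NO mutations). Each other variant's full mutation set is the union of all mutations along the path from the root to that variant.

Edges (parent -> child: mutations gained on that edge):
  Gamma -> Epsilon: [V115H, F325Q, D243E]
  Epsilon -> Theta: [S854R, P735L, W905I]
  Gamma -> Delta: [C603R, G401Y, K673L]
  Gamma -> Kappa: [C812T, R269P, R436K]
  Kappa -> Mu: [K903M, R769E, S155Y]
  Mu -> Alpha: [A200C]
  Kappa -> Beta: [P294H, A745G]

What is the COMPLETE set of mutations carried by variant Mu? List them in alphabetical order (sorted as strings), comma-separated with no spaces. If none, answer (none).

At Gamma: gained [] -> total []
At Kappa: gained ['C812T', 'R269P', 'R436K'] -> total ['C812T', 'R269P', 'R436K']
At Mu: gained ['K903M', 'R769E', 'S155Y'] -> total ['C812T', 'K903M', 'R269P', 'R436K', 'R769E', 'S155Y']

Answer: C812T,K903M,R269P,R436K,R769E,S155Y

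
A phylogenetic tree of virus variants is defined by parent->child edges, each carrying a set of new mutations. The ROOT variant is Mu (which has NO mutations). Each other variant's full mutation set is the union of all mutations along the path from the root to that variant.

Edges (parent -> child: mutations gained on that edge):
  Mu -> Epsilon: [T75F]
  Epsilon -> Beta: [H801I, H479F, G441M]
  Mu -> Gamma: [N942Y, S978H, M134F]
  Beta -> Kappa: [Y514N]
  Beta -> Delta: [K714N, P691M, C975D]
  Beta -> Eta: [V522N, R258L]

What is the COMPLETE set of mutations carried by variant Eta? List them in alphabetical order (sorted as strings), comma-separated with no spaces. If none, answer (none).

At Mu: gained [] -> total []
At Epsilon: gained ['T75F'] -> total ['T75F']
At Beta: gained ['H801I', 'H479F', 'G441M'] -> total ['G441M', 'H479F', 'H801I', 'T75F']
At Eta: gained ['V522N', 'R258L'] -> total ['G441M', 'H479F', 'H801I', 'R258L', 'T75F', 'V522N']

Answer: G441M,H479F,H801I,R258L,T75F,V522N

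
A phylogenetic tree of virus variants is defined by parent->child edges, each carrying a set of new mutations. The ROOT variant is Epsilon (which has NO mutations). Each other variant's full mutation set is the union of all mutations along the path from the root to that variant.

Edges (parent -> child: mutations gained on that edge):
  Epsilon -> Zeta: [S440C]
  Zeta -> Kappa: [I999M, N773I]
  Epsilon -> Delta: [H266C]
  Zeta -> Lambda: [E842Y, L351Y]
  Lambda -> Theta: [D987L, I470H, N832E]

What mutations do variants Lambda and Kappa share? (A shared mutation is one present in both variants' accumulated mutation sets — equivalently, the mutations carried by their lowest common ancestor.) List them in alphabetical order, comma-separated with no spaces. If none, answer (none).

Accumulating mutations along path to Lambda:
  At Epsilon: gained [] -> total []
  At Zeta: gained ['S440C'] -> total ['S440C']
  At Lambda: gained ['E842Y', 'L351Y'] -> total ['E842Y', 'L351Y', 'S440C']
Mutations(Lambda) = ['E842Y', 'L351Y', 'S440C']
Accumulating mutations along path to Kappa:
  At Epsilon: gained [] -> total []
  At Zeta: gained ['S440C'] -> total ['S440C']
  At Kappa: gained ['I999M', 'N773I'] -> total ['I999M', 'N773I', 'S440C']
Mutations(Kappa) = ['I999M', 'N773I', 'S440C']
Intersection: ['E842Y', 'L351Y', 'S440C'] ∩ ['I999M', 'N773I', 'S440C'] = ['S440C']

Answer: S440C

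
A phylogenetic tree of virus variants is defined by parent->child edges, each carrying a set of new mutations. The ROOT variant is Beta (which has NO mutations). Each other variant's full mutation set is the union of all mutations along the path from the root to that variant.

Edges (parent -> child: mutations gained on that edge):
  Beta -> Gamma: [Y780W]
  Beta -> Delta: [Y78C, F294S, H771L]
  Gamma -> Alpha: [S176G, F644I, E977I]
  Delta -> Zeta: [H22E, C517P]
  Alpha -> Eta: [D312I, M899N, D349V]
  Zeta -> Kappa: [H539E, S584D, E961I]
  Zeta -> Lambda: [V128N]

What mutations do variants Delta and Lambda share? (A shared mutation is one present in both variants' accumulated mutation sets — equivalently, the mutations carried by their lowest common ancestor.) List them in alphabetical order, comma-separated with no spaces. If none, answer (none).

Accumulating mutations along path to Delta:
  At Beta: gained [] -> total []
  At Delta: gained ['Y78C', 'F294S', 'H771L'] -> total ['F294S', 'H771L', 'Y78C']
Mutations(Delta) = ['F294S', 'H771L', 'Y78C']
Accumulating mutations along path to Lambda:
  At Beta: gained [] -> total []
  At Delta: gained ['Y78C', 'F294S', 'H771L'] -> total ['F294S', 'H771L', 'Y78C']
  At Zeta: gained ['H22E', 'C517P'] -> total ['C517P', 'F294S', 'H22E', 'H771L', 'Y78C']
  At Lambda: gained ['V128N'] -> total ['C517P', 'F294S', 'H22E', 'H771L', 'V128N', 'Y78C']
Mutations(Lambda) = ['C517P', 'F294S', 'H22E', 'H771L', 'V128N', 'Y78C']
Intersection: ['F294S', 'H771L', 'Y78C'] ∩ ['C517P', 'F294S', 'H22E', 'H771L', 'V128N', 'Y78C'] = ['F294S', 'H771L', 'Y78C']

Answer: F294S,H771L,Y78C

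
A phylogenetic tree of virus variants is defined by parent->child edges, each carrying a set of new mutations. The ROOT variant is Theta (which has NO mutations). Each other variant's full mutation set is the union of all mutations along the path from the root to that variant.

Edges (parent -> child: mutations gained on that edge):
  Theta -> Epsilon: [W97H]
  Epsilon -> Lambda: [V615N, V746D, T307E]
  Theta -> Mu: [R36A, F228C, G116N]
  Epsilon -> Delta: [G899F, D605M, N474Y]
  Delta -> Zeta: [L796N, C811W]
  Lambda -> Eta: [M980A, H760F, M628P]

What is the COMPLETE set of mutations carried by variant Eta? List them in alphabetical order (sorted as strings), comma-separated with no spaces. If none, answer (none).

At Theta: gained [] -> total []
At Epsilon: gained ['W97H'] -> total ['W97H']
At Lambda: gained ['V615N', 'V746D', 'T307E'] -> total ['T307E', 'V615N', 'V746D', 'W97H']
At Eta: gained ['M980A', 'H760F', 'M628P'] -> total ['H760F', 'M628P', 'M980A', 'T307E', 'V615N', 'V746D', 'W97H']

Answer: H760F,M628P,M980A,T307E,V615N,V746D,W97H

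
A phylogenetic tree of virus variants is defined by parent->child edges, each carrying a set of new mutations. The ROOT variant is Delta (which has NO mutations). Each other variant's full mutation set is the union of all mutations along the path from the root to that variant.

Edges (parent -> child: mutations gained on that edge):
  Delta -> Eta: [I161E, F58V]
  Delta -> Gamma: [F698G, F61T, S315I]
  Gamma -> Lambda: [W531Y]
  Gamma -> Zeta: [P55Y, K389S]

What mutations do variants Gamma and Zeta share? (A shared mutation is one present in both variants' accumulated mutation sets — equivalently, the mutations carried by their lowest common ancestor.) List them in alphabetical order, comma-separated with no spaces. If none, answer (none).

Accumulating mutations along path to Gamma:
  At Delta: gained [] -> total []
  At Gamma: gained ['F698G', 'F61T', 'S315I'] -> total ['F61T', 'F698G', 'S315I']
Mutations(Gamma) = ['F61T', 'F698G', 'S315I']
Accumulating mutations along path to Zeta:
  At Delta: gained [] -> total []
  At Gamma: gained ['F698G', 'F61T', 'S315I'] -> total ['F61T', 'F698G', 'S315I']
  At Zeta: gained ['P55Y', 'K389S'] -> total ['F61T', 'F698G', 'K389S', 'P55Y', 'S315I']
Mutations(Zeta) = ['F61T', 'F698G', 'K389S', 'P55Y', 'S315I']
Intersection: ['F61T', 'F698G', 'S315I'] ∩ ['F61T', 'F698G', 'K389S', 'P55Y', 'S315I'] = ['F61T', 'F698G', 'S315I']

Answer: F61T,F698G,S315I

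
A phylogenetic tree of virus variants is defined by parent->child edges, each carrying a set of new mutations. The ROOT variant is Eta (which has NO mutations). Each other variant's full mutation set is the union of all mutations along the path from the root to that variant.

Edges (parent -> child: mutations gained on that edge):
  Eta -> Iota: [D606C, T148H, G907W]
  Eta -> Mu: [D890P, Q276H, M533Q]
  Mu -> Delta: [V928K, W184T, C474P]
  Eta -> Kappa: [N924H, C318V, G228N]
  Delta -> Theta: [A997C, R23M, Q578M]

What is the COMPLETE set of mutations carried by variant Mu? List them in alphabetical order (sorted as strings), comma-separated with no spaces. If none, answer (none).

Answer: D890P,M533Q,Q276H

Derivation:
At Eta: gained [] -> total []
At Mu: gained ['D890P', 'Q276H', 'M533Q'] -> total ['D890P', 'M533Q', 'Q276H']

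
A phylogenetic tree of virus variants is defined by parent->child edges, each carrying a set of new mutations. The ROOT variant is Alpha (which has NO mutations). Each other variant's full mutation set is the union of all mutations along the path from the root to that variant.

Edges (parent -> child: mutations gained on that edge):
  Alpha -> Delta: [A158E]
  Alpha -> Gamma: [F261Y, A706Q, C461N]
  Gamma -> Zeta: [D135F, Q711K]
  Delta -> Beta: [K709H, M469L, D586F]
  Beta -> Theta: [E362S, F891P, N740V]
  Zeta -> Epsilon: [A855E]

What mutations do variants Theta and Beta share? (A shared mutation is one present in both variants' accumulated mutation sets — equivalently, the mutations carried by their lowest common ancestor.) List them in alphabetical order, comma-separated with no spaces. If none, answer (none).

Accumulating mutations along path to Theta:
  At Alpha: gained [] -> total []
  At Delta: gained ['A158E'] -> total ['A158E']
  At Beta: gained ['K709H', 'M469L', 'D586F'] -> total ['A158E', 'D586F', 'K709H', 'M469L']
  At Theta: gained ['E362S', 'F891P', 'N740V'] -> total ['A158E', 'D586F', 'E362S', 'F891P', 'K709H', 'M469L', 'N740V']
Mutations(Theta) = ['A158E', 'D586F', 'E362S', 'F891P', 'K709H', 'M469L', 'N740V']
Accumulating mutations along path to Beta:
  At Alpha: gained [] -> total []
  At Delta: gained ['A158E'] -> total ['A158E']
  At Beta: gained ['K709H', 'M469L', 'D586F'] -> total ['A158E', 'D586F', 'K709H', 'M469L']
Mutations(Beta) = ['A158E', 'D586F', 'K709H', 'M469L']
Intersection: ['A158E', 'D586F', 'E362S', 'F891P', 'K709H', 'M469L', 'N740V'] ∩ ['A158E', 'D586F', 'K709H', 'M469L'] = ['A158E', 'D586F', 'K709H', 'M469L']

Answer: A158E,D586F,K709H,M469L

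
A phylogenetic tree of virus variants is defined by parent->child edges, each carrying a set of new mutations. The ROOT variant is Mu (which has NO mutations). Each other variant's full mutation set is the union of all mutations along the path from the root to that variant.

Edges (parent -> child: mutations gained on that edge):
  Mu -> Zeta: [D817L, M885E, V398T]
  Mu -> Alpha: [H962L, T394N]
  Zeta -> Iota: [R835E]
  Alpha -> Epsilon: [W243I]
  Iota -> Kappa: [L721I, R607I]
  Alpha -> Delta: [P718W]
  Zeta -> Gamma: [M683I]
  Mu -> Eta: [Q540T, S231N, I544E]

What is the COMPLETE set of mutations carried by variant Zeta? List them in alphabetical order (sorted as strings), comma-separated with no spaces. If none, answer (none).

At Mu: gained [] -> total []
At Zeta: gained ['D817L', 'M885E', 'V398T'] -> total ['D817L', 'M885E', 'V398T']

Answer: D817L,M885E,V398T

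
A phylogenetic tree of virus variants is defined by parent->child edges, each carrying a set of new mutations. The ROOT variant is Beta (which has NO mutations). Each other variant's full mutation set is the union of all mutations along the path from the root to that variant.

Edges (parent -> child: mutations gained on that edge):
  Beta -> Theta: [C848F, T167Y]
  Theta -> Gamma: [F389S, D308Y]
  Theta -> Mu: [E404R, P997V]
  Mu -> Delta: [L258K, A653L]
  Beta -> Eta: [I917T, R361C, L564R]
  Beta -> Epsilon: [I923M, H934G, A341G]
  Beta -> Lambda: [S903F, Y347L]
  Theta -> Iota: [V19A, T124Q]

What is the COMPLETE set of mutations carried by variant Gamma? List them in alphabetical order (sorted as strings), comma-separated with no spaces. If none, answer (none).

At Beta: gained [] -> total []
At Theta: gained ['C848F', 'T167Y'] -> total ['C848F', 'T167Y']
At Gamma: gained ['F389S', 'D308Y'] -> total ['C848F', 'D308Y', 'F389S', 'T167Y']

Answer: C848F,D308Y,F389S,T167Y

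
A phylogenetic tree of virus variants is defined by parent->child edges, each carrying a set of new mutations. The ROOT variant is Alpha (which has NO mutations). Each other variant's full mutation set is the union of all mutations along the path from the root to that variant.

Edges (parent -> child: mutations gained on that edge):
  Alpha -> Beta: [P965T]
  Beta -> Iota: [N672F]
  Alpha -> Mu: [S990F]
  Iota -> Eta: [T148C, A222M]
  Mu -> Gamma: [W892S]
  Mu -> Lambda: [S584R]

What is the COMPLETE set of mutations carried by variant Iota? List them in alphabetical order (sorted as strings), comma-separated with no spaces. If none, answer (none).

Answer: N672F,P965T

Derivation:
At Alpha: gained [] -> total []
At Beta: gained ['P965T'] -> total ['P965T']
At Iota: gained ['N672F'] -> total ['N672F', 'P965T']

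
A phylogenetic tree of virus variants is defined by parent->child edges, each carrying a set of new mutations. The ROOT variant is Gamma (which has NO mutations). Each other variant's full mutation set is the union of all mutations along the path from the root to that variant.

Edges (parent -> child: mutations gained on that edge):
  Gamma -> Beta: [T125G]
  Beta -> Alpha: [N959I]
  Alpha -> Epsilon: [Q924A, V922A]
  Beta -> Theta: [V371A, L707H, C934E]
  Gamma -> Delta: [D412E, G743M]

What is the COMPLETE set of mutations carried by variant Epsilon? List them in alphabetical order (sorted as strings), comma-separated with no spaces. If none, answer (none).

Answer: N959I,Q924A,T125G,V922A

Derivation:
At Gamma: gained [] -> total []
At Beta: gained ['T125G'] -> total ['T125G']
At Alpha: gained ['N959I'] -> total ['N959I', 'T125G']
At Epsilon: gained ['Q924A', 'V922A'] -> total ['N959I', 'Q924A', 'T125G', 'V922A']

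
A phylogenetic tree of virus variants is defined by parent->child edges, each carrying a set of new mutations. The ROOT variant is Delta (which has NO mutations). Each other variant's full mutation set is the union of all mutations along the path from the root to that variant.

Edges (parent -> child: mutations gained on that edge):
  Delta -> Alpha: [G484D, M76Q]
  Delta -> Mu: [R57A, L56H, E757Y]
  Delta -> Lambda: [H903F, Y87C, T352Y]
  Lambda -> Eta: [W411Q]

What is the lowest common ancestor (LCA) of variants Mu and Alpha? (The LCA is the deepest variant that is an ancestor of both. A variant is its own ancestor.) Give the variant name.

Answer: Delta

Derivation:
Path from root to Mu: Delta -> Mu
  ancestors of Mu: {Delta, Mu}
Path from root to Alpha: Delta -> Alpha
  ancestors of Alpha: {Delta, Alpha}
Common ancestors: {Delta}
Walk up from Alpha: Alpha (not in ancestors of Mu), Delta (in ancestors of Mu)
Deepest common ancestor (LCA) = Delta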